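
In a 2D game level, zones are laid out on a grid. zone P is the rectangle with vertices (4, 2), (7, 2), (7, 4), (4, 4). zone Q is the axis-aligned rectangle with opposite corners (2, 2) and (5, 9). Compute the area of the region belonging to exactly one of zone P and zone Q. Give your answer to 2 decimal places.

|zone P∩zone Q|: x∈[4,5], y∈[2,4] → 1·2 = 2.
|zone P △ zone Q| = |zone P| + |zone Q| − 2·|zone P∩zone Q| = 6 + 21 − 4 = 23.00.

23.00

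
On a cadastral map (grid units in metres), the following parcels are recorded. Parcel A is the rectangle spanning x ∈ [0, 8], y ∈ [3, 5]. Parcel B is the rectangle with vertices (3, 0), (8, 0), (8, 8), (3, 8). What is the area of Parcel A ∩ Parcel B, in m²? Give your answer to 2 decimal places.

10.00

|Parcel A∩Parcel B|: x∈[3,8], y∈[3,5] → 5·2 = 10.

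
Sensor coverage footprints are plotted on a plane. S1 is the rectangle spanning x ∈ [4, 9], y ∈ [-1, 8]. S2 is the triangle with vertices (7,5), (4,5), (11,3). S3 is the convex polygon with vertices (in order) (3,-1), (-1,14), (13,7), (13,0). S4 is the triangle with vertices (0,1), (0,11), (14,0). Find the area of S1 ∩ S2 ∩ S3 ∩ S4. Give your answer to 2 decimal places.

The intersection is the polygon with vertices (7,5), (8.75,4.125), (9,3.929), (9,3.571), (4,5).
By the shoelace formula its area is 2.56.

2.56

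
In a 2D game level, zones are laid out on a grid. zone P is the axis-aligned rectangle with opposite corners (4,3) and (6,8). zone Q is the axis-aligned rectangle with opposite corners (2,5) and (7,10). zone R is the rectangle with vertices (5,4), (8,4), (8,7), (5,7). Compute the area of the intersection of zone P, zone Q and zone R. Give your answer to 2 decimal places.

2.00

The intersection is the polygon with vertices (6,5), (5,5), (5,7), (6,7).
By the shoelace formula its area is 2.00.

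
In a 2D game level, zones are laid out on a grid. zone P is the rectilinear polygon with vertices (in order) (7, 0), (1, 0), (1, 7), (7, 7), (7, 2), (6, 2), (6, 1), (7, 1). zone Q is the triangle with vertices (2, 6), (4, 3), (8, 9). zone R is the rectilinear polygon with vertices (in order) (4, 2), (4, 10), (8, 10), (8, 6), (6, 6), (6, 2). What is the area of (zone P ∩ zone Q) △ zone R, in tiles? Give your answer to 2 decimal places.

|zone P ∩ zone Q| = 9.3333.
|(zone P ∩ zone Q) ∩ zone R| = 5.3333.
|(zone P ∩ zone Q) △ zone R| = 9.3333 + 24 − 10.6667 = 22.67.

22.67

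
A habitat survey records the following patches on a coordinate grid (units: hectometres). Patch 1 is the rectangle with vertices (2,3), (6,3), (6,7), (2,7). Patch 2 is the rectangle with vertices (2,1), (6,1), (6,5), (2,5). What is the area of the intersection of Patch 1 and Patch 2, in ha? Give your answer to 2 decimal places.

8.00

|Patch 1∩Patch 2|: x∈[2,6], y∈[3,5] → 4·2 = 8.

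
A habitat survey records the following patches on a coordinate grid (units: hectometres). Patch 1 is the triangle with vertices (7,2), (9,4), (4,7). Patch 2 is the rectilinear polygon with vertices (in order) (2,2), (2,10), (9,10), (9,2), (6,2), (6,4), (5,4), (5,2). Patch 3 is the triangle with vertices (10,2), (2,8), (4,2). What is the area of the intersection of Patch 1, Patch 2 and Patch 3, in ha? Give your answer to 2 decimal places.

The intersection is the polygon with vertices (6,3.667), (6,4), (5.8,4), (4.545,6.091), (8.286,3.286), (7,2).
By the shoelace formula its area is 4.17.

4.17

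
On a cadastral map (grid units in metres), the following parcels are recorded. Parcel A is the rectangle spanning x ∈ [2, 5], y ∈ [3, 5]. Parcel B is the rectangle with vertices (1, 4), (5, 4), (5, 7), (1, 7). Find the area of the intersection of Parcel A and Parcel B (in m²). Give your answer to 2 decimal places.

|Parcel A∩Parcel B|: x∈[2,5], y∈[4,5] → 3·1 = 3.

3.00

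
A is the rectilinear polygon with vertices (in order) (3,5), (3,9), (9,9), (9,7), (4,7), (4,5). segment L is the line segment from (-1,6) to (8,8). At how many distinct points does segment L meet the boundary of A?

The segment meets the boundary at (3,6.889).

1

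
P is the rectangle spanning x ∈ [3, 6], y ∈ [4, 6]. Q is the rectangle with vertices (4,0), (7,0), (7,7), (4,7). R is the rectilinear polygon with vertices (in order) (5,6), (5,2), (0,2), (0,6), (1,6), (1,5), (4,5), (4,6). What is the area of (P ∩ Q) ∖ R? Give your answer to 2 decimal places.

2.00

|P ∩ Q| = 4.
|(P ∩ Q) ∩ R| = 2.
|(P ∩ Q) ∖ R| = 4 − 2 = 2.00.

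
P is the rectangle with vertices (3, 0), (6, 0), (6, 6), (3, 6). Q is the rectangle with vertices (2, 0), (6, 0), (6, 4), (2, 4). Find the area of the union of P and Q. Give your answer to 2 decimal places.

22.00

By inclusion–exclusion:
Individual areas: |P| = 18, |Q| = 16.
|P∩Q|: x∈[3,6], y∈[0,4] → 3·4 = 12.
|P ∪ Q| = 34 − 12 = 22.00.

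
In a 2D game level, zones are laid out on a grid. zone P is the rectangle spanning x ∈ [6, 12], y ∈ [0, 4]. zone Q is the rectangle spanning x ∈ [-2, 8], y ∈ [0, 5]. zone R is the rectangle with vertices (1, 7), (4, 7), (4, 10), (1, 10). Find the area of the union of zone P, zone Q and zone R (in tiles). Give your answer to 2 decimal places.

By inclusion–exclusion:
Individual areas: |zone P| = 24, |zone Q| = 50, |zone R| = 9.
|zone P∩zone Q|: x∈[6,8], y∈[0,4] → 2·4 = 8.
|zone P∩zone R| = 0 (no overlap).
|zone Q∩zone R| = 0 (no overlap).
|zone P∩zone Q∩zone R| = 0.
|zone P ∪ zone Q ∪ zone R| = 83 − 8 + 0 = 75.00.

75.00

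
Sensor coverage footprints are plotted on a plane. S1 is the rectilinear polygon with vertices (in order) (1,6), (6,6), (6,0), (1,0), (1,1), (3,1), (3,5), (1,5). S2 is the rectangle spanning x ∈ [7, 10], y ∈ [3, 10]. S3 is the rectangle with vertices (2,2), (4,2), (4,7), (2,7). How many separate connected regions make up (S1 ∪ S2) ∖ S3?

(S1 ∪ S2) ∖ S3 splits into 3 disjoint pieces (area 1, area 16, area 21).

3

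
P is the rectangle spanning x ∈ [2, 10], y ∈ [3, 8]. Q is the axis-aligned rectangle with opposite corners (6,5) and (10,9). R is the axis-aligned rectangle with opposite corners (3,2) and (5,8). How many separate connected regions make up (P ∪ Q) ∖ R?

2

(P ∪ Q) ∖ R splits into 2 disjoint pieces (area 29, area 5).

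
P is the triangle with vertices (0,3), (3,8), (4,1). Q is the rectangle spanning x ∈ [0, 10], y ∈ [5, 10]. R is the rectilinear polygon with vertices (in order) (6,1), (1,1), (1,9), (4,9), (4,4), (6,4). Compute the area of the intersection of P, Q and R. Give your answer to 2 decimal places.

3.34

The intersection is the polygon with vertices (3.429,5), (1.2,5), (3,8).
By the shoelace formula its area is 3.34.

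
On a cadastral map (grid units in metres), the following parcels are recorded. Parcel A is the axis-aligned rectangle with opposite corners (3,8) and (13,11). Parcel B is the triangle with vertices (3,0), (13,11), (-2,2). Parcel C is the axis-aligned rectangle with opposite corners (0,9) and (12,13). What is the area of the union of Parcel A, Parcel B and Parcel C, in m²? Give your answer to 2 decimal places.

94.09

By inclusion–exclusion:
Individual areas: |Parcel A| = 30, |Parcel B| = 37.5, |Parcel C| = 48.
|Parcel A∩Parcel B| = 3.4091.
|Parcel A∩Parcel C|: x∈[3,12], y∈[9,11] → 9·2 = 18.
|Parcel B∩Parcel C| = 1.2652.
|Parcel A∩Parcel B∩Parcel C| = 1.2652.
|Parcel A ∪ Parcel B ∪ Parcel C| = 115.5 − 22.6742 + 1.2652 = 94.09.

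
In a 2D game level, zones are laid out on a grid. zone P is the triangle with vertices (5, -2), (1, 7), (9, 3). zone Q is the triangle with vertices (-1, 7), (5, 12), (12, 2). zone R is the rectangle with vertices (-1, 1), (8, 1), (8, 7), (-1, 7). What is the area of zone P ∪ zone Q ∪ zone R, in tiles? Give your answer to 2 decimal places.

By inclusion–exclusion:
Individual areas: |zone P| = 28, |zone Q| = 47.5, |zone R| = 54.
|zone P∩zone Q| = 2.4055.
|zone P∩zone R| = 21.525.
|zone Q∩zone R| = 15.5769.
|zone P∩zone Q∩zone R| = 2.4055.
|zone P ∪ zone Q ∪ zone R| = 129.5 − 39.5074 + 2.4055 = 92.40.

92.40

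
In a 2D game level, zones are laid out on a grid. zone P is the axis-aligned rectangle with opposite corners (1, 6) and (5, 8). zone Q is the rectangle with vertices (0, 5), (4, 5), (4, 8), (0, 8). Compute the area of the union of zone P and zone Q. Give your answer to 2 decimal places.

14.00

By inclusion–exclusion:
Individual areas: |zone P| = 8, |zone Q| = 12.
|zone P∩zone Q|: x∈[1,4], y∈[6,8] → 3·2 = 6.
|zone P ∪ zone Q| = 20 − 6 = 14.00.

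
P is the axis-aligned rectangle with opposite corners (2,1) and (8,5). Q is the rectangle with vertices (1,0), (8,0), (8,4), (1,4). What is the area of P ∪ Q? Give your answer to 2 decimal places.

34.00

By inclusion–exclusion:
Individual areas: |P| = 24, |Q| = 28.
|P∩Q|: x∈[2,8], y∈[1,4] → 6·3 = 18.
|P ∪ Q| = 52 − 18 = 34.00.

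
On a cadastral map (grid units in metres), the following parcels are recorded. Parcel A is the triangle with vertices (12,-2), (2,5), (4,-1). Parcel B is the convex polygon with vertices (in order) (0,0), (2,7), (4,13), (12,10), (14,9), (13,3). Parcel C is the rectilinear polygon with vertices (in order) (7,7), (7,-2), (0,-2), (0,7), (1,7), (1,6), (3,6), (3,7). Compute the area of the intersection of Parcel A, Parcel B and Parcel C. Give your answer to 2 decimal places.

7.88

The intersection is the polygon with vertices (6.876,1.587), (3.405,0.786), (2,5).
By the shoelace formula its area is 7.88.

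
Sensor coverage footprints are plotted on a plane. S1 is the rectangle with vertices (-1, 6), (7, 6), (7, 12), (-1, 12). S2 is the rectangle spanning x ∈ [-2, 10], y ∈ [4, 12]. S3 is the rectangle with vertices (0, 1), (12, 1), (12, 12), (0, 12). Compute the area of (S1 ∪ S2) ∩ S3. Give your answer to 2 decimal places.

80.00

The region (S1 ∪ S2) ∩ S3 is the polygon with vertices (10,12), (10,4), (0,4), (0,12), (7,12).
By the shoelace formula its area is 80.00.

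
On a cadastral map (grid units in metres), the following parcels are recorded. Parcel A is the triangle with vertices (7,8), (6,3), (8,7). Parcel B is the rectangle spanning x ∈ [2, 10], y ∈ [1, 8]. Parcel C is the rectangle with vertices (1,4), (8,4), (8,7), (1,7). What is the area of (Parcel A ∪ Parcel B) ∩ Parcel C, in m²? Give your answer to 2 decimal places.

The region (Parcel A ∪ Parcel B) ∩ Parcel C is the polygon with vertices (2,7), (8,7), (8,4), (2,4).
By the shoelace formula its area is 18.00.

18.00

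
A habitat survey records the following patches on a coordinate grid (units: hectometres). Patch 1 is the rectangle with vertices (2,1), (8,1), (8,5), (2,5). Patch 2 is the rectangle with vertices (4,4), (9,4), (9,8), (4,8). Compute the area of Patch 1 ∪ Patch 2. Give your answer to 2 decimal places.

40.00

By inclusion–exclusion:
Individual areas: |Patch 1| = 24, |Patch 2| = 20.
|Patch 1∩Patch 2|: x∈[4,8], y∈[4,5] → 4·1 = 4.
|Patch 1 ∪ Patch 2| = 44 − 4 = 40.00.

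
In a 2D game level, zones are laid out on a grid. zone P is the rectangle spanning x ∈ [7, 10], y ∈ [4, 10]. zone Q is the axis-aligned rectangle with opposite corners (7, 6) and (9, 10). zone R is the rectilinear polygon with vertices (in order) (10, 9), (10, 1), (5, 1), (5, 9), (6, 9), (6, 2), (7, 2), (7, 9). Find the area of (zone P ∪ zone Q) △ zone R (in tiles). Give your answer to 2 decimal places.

21.00

|zone P ∪ zone Q| = 18.
|(zone P ∪ zone Q) ∩ zone R| = 15.
|(zone P ∪ zone Q) △ zone R| = 18 + 33 − 30 = 21.00.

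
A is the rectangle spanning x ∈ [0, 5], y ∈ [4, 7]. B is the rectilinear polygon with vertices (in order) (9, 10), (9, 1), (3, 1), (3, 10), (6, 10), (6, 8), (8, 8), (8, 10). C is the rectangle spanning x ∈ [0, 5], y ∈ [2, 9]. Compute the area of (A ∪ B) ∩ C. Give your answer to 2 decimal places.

The region (A ∪ B) ∩ C is the polygon with vertices (0,7), (3,7), (3,9), (5,9), (5,2), (3,2), (3,4), (0,4).
By the shoelace formula its area is 23.00.

23.00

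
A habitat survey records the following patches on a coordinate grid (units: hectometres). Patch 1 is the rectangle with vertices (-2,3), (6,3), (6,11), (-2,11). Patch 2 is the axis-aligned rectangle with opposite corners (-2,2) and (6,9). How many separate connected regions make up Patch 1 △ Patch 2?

2

Patch 1 △ Patch 2 splits into 2 disjoint pieces (area 16, area 8).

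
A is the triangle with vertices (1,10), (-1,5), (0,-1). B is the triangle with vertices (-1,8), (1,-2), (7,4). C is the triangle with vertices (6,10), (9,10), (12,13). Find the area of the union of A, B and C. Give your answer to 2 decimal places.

By inclusion–exclusion:
Individual areas: |A| = 8.5, |B| = 36, |C| = 4.5.
|A∩B| = 3.9913.
|A∩C| = 0.
|B∩C| = 0.
|A∩B∩C| = 0.
|A ∪ B ∪ C| = 49 − 3.9913 + 0 = 45.01.

45.01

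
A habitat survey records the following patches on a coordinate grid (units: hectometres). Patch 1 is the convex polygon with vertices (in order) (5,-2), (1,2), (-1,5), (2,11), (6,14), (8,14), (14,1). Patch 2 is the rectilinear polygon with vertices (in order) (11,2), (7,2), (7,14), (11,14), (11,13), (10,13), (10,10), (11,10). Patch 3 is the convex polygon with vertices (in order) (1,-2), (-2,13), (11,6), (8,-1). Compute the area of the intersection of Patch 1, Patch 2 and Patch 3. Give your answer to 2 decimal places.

The intersection is the polygon with vertices (7,2), (7,8.154), (11,6), (9.286,2).
By the shoelace formula its area is 16.88.

16.88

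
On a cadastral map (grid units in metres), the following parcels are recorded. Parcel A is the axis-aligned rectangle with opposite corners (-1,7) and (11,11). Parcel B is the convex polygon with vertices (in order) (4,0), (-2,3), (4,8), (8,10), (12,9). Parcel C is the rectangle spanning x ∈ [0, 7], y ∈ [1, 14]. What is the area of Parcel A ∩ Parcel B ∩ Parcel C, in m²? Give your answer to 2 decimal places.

The intersection is the polygon with vertices (2.8,7), (4,8), (7,9.5), (7,7).
By the shoelace formula its area is 5.85.

5.85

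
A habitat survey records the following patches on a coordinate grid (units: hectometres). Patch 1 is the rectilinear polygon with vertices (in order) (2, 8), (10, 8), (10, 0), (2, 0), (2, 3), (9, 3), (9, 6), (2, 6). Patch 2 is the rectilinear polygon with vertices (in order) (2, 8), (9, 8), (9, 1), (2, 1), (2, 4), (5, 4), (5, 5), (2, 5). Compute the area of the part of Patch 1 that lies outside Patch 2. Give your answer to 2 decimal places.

|Patch 1| = 43, |Patch 1∩Patch 2| = 28.
|Patch 1 ∖ Patch 2| = |Patch 1| − |Patch 1∩Patch 2| = 43 − 28 = 15.00.

15.00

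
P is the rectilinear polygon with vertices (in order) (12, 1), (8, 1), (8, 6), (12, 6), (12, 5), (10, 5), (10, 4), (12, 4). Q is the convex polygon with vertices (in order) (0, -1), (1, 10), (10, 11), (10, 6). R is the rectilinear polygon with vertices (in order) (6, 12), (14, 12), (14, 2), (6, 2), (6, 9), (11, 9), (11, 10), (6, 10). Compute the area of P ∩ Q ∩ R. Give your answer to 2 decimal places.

The intersection is the polygon with vertices (10,6), (8,4.6), (8,6).
By the shoelace formula its area is 1.40.

1.40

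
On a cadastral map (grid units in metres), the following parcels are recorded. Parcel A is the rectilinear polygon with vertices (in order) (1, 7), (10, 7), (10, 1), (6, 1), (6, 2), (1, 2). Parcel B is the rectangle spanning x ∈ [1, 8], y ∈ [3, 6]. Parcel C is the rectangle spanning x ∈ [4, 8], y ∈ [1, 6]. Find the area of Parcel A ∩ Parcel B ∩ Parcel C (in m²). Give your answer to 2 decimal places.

The intersection is the polygon with vertices (8,6), (8,3), (4,3), (4,6).
By the shoelace formula its area is 12.00.

12.00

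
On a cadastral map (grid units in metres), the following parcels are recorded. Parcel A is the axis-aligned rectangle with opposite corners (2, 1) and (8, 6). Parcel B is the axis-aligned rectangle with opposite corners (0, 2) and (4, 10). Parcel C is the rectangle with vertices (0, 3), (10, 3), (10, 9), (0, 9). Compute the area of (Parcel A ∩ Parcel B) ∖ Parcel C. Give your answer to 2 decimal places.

|Parcel A ∩ Parcel B| = 8.
|(Parcel A ∩ Parcel B) ∩ Parcel C| = 6.
|(Parcel A ∩ Parcel B) ∖ Parcel C| = 8 − 6 = 2.00.

2.00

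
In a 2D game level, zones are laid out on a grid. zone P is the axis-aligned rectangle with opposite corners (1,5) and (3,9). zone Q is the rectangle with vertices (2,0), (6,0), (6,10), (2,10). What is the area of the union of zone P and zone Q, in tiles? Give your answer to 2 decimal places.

44.00

By inclusion–exclusion:
Individual areas: |zone P| = 8, |zone Q| = 40.
|zone P∩zone Q|: x∈[2,3], y∈[5,9] → 1·4 = 4.
|zone P ∪ zone Q| = 48 − 4 = 44.00.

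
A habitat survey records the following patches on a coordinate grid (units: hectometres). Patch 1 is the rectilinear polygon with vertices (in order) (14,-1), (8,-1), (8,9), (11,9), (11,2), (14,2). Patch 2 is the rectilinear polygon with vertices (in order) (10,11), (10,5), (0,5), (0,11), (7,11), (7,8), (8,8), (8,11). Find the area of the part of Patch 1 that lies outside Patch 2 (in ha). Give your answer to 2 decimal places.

|Patch 1| = 39, |Patch 1∩Patch 2| = 8.
|Patch 1 ∖ Patch 2| = |Patch 1| − |Patch 1∩Patch 2| = 39 − 8 = 31.00.

31.00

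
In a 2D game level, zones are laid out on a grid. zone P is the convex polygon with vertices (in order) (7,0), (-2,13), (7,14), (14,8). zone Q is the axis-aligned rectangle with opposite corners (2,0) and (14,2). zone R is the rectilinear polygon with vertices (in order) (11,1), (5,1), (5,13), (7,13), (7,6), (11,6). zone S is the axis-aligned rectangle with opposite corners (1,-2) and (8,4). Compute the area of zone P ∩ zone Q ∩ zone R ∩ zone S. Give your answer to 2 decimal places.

2.03

The intersection is the polygon with vertices (7.875,1), (6.308,1), (5.615,2), (8,2), (8,1.143).
By the shoelace formula its area is 2.03.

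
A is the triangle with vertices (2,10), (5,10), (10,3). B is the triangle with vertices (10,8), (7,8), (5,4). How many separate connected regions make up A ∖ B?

2

A ∖ B splits into 2 disjoint pieces (area 7.2506, area 1.7809).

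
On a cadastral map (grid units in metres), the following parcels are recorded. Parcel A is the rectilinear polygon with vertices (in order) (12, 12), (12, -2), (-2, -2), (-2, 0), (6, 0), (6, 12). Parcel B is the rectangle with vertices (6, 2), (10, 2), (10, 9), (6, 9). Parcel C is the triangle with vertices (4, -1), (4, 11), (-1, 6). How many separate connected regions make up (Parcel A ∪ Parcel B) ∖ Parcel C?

(Parcel A ∪ Parcel B) ∖ Parcel C is a single connected region.

1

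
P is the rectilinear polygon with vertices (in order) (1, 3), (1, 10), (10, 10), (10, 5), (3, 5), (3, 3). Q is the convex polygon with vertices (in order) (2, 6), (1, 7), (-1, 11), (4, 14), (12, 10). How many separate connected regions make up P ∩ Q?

P ∩ Q is a single connected region.

1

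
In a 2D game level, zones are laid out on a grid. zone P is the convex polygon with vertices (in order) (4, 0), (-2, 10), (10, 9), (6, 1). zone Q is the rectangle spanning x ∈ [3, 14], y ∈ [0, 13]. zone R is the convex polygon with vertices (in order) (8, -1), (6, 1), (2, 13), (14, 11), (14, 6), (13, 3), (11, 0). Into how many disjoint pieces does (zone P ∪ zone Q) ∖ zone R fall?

(zone P ∪ zone Q) ∖ zone R splits into 3 disjoint pieces (area 36.7917, area 11.9167, area 7.5).

3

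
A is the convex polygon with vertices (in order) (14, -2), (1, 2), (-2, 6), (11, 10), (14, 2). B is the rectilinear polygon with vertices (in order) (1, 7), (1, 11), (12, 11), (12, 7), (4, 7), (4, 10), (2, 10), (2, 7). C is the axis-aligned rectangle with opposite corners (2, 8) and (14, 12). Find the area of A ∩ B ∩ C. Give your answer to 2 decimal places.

The intersection is the polygon with vertices (11.75,8), (4.5,8), (11,10).
By the shoelace formula its area is 7.25.

7.25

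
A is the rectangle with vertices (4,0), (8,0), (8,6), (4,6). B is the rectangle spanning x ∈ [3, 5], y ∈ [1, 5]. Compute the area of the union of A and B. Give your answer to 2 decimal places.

28.00

By inclusion–exclusion:
Individual areas: |A| = 24, |B| = 8.
|A∩B|: x∈[4,5], y∈[1,5] → 1·4 = 4.
|A ∪ B| = 32 − 4 = 28.00.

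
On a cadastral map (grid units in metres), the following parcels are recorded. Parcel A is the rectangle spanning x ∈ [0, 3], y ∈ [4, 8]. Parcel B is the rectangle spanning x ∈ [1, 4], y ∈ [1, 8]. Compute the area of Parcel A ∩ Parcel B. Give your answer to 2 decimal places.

|Parcel A∩Parcel B|: x∈[1,3], y∈[4,8] → 2·4 = 8.

8.00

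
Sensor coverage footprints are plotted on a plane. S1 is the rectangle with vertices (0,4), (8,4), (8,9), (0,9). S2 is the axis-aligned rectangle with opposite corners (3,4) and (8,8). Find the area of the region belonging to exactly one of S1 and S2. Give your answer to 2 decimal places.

|S1∩S2|: x∈[3,8], y∈[4,8] → 5·4 = 20.
|S1 △ S2| = |S1| + |S2| − 2·|S1∩S2| = 40 + 20 − 40 = 20.00.

20.00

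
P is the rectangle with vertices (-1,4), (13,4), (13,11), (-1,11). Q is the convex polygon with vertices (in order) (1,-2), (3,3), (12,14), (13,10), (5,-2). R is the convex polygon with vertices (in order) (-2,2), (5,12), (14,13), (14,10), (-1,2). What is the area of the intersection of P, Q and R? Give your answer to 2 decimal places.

16.48

The intersection is the polygon with vertices (13,10), (12.448,9.172), (4.645,5.011), (9.546,11), (12.75,11).
By the shoelace formula its area is 16.48.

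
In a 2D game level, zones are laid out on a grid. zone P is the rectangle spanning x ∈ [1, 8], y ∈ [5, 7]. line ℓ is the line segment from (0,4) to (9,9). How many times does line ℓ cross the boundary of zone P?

The segment meets the boundary at (1.8,5), (5.4,7).

2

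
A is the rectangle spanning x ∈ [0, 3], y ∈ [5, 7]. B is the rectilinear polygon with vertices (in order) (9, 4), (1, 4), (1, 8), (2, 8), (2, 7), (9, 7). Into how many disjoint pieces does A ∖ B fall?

1

A ∖ B is a single connected region.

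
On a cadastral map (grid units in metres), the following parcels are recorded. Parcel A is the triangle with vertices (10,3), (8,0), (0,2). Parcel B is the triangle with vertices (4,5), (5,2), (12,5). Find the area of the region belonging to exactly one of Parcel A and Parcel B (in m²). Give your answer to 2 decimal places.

|Parcel A| = 14, |Parcel B| = 12, |Parcel A∩Parcel B| = 0.4208.
|Parcel A △ Parcel B| = |Parcel A| + |Parcel B| − 2·|Parcel A∩Parcel B| = 14 + 12 − 0.8415 = 25.16.

25.16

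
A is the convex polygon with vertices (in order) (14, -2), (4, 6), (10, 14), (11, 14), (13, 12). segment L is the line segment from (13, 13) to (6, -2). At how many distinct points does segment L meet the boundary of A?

2

The segment meets the boundary at (8.175,2.66), (12.682,12.318).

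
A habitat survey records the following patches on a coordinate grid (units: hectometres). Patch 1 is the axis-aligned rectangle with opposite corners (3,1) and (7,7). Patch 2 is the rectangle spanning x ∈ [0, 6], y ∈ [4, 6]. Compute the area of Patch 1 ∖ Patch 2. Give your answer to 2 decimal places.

|Patch 1∩Patch 2|: x∈[3,6], y∈[4,6] → 3·2 = 6.
|Patch 1| = 24.
|Patch 1 ∖ Patch 2| = |Patch 1| − |Patch 1∩Patch 2| = 24 − 6 = 18.00.

18.00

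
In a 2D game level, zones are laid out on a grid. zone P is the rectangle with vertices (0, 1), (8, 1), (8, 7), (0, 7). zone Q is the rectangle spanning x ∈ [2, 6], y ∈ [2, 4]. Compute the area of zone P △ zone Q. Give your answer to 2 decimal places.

|zone P∩zone Q|: x∈[2,6], y∈[2,4] → 4·2 = 8.
|zone P △ zone Q| = |zone P| + |zone Q| − 2·|zone P∩zone Q| = 48 + 8 − 16 = 40.00.

40.00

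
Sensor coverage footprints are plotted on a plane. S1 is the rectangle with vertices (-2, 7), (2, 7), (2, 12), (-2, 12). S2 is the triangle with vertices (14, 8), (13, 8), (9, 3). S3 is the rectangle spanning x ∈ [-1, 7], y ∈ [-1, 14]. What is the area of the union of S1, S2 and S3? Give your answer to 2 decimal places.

127.50

By inclusion–exclusion:
Individual areas: |S1| = 20, |S2| = 2.5, |S3| = 120.
|S1∩S2| = 0.
|S1∩S3|: x∈[-1,2], y∈[7,12] → 3·5 = 15.
|S2∩S3| = 0.
|S1∩S2∩S3| = 0.
|S1 ∪ S2 ∪ S3| = 142.5 − 15 + 0 = 127.50.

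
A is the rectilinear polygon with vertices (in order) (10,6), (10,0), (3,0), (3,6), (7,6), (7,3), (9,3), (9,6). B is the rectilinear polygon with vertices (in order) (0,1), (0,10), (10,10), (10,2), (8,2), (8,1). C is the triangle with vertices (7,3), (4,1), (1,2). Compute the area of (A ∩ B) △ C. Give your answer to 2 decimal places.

24.50

|A ∩ B| = 27.
|(A ∩ B) ∩ C| = 3.5.
|(A ∩ B) △ C| = 27 + 4.5 − 7 = 24.50.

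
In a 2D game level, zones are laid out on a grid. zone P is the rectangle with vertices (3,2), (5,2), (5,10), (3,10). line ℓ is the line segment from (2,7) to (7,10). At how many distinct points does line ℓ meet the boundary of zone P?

The segment meets the boundary at (5,8.8), (3,7.6).

2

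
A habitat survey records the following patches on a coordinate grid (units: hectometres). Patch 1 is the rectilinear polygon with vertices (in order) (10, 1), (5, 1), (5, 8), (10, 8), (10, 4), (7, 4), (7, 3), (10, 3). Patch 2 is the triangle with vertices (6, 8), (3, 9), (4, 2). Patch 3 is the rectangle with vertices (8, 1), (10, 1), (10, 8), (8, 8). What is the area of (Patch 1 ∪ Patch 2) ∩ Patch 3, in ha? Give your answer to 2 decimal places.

|Patch 1 ∪ Patch 2| = 40.5.
|(Patch 1 ∪ Patch 2) ∩ Patch 3| = 12.00.

12.00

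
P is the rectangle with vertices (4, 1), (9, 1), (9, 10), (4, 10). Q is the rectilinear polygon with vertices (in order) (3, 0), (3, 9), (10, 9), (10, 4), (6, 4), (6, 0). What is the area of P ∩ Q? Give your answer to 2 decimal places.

31.00

The intersection is the polygon with vertices (9,4), (6,4), (6,1), (4,1), (4,9), (9,9).
By the shoelace formula its area is 31.00.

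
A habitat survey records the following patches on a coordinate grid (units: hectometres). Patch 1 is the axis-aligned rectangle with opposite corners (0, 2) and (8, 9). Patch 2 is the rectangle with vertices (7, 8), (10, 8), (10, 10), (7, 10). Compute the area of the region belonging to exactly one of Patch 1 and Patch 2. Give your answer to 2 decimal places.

60.00

|Patch 1∩Patch 2|: x∈[7,8], y∈[8,9] → 1·1 = 1.
|Patch 1 △ Patch 2| = |Patch 1| + |Patch 2| − 2·|Patch 1∩Patch 2| = 56 + 6 − 2 = 60.00.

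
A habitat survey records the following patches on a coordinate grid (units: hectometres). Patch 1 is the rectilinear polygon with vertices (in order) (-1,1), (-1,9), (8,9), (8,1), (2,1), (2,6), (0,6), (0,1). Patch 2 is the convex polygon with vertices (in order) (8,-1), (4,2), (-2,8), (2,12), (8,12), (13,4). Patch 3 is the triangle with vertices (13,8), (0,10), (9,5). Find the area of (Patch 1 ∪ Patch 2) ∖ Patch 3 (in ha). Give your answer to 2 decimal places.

|Patch 1 ∪ Patch 2| = 122.6667.
|(Patch 1 ∪ Patch 2) ∩ Patch 3| = 21.3723.
|(Patch 1 ∪ Patch 2) ∖ Patch 3| = 122.6667 − 21.3723 = 101.29.

101.29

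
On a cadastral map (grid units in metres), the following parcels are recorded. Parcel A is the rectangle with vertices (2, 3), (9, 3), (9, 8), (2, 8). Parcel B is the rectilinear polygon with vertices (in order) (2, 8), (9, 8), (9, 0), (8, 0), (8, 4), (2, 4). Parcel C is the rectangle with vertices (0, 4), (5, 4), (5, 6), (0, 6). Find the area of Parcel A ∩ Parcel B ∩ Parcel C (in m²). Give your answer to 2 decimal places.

The intersection is the polygon with vertices (2,4), (2,6), (5,6), (5,4).
By the shoelace formula its area is 6.00.

6.00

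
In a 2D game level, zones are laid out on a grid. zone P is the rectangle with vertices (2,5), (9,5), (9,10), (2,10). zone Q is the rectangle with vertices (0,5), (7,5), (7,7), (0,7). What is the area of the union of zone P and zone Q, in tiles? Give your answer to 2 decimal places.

By inclusion–exclusion:
Individual areas: |zone P| = 35, |zone Q| = 14.
|zone P∩zone Q|: x∈[2,7], y∈[5,7] → 5·2 = 10.
|zone P ∪ zone Q| = 49 − 10 = 39.00.

39.00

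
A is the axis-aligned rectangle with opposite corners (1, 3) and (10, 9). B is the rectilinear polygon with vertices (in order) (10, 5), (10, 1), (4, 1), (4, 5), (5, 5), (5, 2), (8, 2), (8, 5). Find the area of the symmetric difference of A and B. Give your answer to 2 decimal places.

57.00

|A| = 54, |B| = 15, |A∩B| = 6.
|A △ B| = |A| + |B| − 2·|A∩B| = 54 + 15 − 12 = 57.00.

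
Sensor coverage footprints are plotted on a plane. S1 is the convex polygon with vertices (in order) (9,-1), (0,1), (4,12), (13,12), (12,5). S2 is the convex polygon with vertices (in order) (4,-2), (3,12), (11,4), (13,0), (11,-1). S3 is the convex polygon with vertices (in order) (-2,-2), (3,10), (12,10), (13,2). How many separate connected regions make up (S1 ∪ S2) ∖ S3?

(S1 ∪ S2) ∖ S3 splits into 2 disjoint pieces (area 20.1571, area 17.9074).

2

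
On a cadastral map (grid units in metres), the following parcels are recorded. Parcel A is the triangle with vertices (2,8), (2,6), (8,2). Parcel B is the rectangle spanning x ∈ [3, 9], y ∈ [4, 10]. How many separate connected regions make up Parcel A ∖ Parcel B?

2

Parcel A ∖ Parcel B splits into 2 disjoint pieces (area 1.8333, area 1).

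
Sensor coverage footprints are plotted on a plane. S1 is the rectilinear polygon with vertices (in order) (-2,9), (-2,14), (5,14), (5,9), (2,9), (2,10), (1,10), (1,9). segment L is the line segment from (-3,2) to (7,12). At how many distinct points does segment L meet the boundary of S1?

2

The segment meets the boundary at (5,10), (4,9).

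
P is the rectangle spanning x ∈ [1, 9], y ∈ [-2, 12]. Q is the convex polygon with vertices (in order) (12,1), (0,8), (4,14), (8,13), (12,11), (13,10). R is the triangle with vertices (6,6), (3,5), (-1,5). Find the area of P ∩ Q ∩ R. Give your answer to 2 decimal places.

0.32

The intersection is the polygon with vertices (3.934,5.705), (6,6), (4.364,5.455).
By the shoelace formula its area is 0.32.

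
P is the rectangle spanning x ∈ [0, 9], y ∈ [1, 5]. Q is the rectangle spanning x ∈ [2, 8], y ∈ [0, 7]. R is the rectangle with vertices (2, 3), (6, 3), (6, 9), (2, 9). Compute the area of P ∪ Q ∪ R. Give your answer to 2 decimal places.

62.00

By inclusion–exclusion:
Individual areas: |P| = 36, |Q| = 42, |R| = 24.
|P∩Q|: x∈[2,8], y∈[1,5] → 6·4 = 24.
|P∩R|: x∈[2,6], y∈[3,5] → 4·2 = 8.
|Q∩R|: x∈[2,6], y∈[3,7] → 4·4 = 16.
|P∩Q∩R| = 8.
|P ∪ Q ∪ R| = 102 − 48 + 8 = 62.00.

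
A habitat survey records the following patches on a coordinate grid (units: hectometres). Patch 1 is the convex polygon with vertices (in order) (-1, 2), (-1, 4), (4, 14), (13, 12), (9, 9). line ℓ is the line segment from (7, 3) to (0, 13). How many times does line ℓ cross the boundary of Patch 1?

2

The segment meets the boundary at (2.042,10.083), (4.839,6.087).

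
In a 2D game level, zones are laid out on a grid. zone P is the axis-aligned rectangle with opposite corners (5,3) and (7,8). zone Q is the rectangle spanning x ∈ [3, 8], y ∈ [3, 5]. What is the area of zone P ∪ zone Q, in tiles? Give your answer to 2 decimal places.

By inclusion–exclusion:
Individual areas: |zone P| = 10, |zone Q| = 10.
|zone P∩zone Q|: x∈[5,7], y∈[3,5] → 2·2 = 4.
|zone P ∪ zone Q| = 20 − 4 = 16.00.

16.00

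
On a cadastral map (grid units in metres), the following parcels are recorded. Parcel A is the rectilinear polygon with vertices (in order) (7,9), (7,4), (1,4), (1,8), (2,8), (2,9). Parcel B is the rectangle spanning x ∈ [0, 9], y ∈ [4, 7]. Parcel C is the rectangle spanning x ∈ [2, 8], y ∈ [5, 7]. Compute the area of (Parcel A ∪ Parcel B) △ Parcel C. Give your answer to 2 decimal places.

26.00

|Parcel A ∪ Parcel B| = 38.
|(Parcel A ∪ Parcel B) ∩ Parcel C| = 12.
|(Parcel A ∪ Parcel B) △ Parcel C| = 38 + 12 − 24 = 26.00.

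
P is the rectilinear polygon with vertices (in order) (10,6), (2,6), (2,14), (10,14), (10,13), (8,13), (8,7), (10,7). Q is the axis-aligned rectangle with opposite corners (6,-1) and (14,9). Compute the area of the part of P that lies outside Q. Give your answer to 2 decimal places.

44.00

|P| = 52, |P∩Q| = 8.
|P ∖ Q| = |P| − |P∩Q| = 52 − 8 = 44.00.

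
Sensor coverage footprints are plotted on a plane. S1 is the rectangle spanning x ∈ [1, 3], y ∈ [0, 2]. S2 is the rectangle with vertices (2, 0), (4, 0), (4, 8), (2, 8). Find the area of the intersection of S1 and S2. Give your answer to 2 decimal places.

2.00

|S1∩S2|: x∈[2,3], y∈[0,2] → 1·2 = 2.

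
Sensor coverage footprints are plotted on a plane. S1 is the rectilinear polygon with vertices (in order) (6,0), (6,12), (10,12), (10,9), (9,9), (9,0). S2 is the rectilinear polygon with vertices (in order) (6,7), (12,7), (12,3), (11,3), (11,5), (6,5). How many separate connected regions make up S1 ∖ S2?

S1 ∖ S2 splits into 2 disjoint pieces (area 15, area 18).

2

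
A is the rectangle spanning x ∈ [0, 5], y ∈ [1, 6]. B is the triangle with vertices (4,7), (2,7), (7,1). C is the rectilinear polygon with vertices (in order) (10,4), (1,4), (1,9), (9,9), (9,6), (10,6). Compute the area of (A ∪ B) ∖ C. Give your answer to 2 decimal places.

18.35

|A ∪ B| = 28.4333.
|(A ∪ B) ∩ C| = 10.0833.
|(A ∪ B) ∖ C| = 28.4333 − 10.0833 = 18.35.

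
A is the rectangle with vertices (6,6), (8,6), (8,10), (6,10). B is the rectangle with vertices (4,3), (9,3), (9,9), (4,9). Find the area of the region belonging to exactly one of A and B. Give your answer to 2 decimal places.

26.00

|A∩B|: x∈[6,8], y∈[6,9] → 2·3 = 6.
|A △ B| = |A| + |B| − 2·|A∩B| = 8 + 30 − 12 = 26.00.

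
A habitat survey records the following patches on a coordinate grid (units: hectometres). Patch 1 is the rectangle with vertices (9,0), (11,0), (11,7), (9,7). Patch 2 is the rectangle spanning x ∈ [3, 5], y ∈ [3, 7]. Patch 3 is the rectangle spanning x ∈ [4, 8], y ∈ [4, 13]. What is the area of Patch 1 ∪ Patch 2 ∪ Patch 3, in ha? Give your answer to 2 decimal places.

By inclusion–exclusion:
Individual areas: |Patch 1| = 14, |Patch 2| = 8, |Patch 3| = 36.
|Patch 1∩Patch 2| = 0 (no overlap).
|Patch 1∩Patch 3| = 0 (no overlap).
|Patch 2∩Patch 3|: x∈[4,5], y∈[4,7] → 1·3 = 3.
|Patch 1∩Patch 2∩Patch 3| = 0.
|Patch 1 ∪ Patch 2 ∪ Patch 3| = 58 − 3 + 0 = 55.00.

55.00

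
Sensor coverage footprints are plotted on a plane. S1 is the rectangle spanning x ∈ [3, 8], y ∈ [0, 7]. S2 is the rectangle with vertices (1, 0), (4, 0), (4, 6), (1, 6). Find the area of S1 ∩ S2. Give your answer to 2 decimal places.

|S1∩S2|: x∈[3,4], y∈[0,6] → 1·6 = 6.

6.00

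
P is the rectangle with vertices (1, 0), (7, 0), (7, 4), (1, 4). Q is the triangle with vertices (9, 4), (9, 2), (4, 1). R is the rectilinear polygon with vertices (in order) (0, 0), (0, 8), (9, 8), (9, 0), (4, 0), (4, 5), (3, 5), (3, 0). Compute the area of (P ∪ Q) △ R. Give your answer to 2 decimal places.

|P ∪ Q| = 27.2.
|(P ∪ Q) ∩ R| = 23.2.
|(P ∪ Q) △ R| = 27.2 + 67 − 46.4 = 47.80.

47.80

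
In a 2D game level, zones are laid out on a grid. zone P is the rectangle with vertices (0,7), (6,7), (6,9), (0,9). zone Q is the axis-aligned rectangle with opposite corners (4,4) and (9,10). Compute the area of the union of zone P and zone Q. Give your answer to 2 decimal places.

38.00

By inclusion–exclusion:
Individual areas: |zone P| = 12, |zone Q| = 30.
|zone P∩zone Q|: x∈[4,6], y∈[7,9] → 2·2 = 4.
|zone P ∪ zone Q| = 42 − 4 = 38.00.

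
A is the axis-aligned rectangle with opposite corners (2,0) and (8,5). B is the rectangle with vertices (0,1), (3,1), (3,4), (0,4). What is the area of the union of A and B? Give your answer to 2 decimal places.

By inclusion–exclusion:
Individual areas: |A| = 30, |B| = 9.
|A∩B|: x∈[2,3], y∈[1,4] → 1·3 = 3.
|A ∪ B| = 39 − 3 = 36.00.

36.00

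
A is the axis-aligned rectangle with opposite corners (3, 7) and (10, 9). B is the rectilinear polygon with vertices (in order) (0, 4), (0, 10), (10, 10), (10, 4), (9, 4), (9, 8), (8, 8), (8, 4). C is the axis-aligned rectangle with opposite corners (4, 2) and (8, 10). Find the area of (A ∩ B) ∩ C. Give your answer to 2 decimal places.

8.00

The region (A ∩ B) ∩ C is the polygon with vertices (8,7), (4,7), (4,9), (8,9), (8,8).
By the shoelace formula its area is 8.00.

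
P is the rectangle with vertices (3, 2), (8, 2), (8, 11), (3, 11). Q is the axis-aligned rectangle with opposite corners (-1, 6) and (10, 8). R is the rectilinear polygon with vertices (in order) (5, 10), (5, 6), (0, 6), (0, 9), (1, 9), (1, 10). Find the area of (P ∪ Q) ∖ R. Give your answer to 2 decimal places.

43.00

|P ∪ Q| = 57.
|(P ∪ Q) ∩ R| = 14.
|(P ∪ Q) ∖ R| = 57 − 14 = 43.00.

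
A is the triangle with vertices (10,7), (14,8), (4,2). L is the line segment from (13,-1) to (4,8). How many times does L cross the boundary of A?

The segment meets the boundary at (7.273,4.727), (7.75,4.25).

2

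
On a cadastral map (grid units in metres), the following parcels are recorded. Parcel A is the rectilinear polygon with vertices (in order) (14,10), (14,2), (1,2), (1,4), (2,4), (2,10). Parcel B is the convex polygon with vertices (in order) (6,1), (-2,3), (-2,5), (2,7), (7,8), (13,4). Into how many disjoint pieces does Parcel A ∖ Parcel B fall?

Parcel A ∖ Parcel B splits into 2 disjoint pieces (area 49.1667, area 0.125).

2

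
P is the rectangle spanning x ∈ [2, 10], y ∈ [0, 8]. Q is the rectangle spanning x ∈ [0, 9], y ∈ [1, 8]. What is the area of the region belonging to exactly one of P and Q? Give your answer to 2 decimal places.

|P∩Q|: x∈[2,9], y∈[1,8] → 7·7 = 49.
|P △ Q| = |P| + |Q| − 2·|P∩Q| = 64 + 63 − 98 = 29.00.

29.00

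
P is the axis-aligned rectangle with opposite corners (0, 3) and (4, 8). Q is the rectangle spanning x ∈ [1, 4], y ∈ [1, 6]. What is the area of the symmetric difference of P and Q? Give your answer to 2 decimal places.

17.00

|P∩Q|: x∈[1,4], y∈[3,6] → 3·3 = 9.
|P △ Q| = |P| + |Q| − 2·|P∩Q| = 20 + 15 − 18 = 17.00.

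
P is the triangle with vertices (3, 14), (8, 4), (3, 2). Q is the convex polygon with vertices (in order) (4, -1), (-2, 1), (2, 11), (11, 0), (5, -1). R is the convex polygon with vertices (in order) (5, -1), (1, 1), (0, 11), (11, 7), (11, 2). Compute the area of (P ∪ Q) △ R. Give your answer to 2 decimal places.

47.85

|P ∪ Q| = 88.8546.
|(P ∪ Q) ∩ R| = 65.5019.
|(P ∪ Q) △ R| = 88.8546 + 90 − 131.0038 = 47.85.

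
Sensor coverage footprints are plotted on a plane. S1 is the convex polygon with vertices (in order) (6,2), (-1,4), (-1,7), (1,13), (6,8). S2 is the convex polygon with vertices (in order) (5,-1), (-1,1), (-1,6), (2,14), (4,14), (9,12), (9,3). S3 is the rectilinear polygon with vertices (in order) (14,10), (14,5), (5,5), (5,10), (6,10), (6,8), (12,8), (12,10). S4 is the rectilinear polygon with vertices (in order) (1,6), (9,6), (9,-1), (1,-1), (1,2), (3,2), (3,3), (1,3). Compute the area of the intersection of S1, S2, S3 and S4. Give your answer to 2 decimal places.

The intersection is the polygon with vertices (6,5), (5,5), (5,6), (6,6).
By the shoelace formula its area is 1.00.

1.00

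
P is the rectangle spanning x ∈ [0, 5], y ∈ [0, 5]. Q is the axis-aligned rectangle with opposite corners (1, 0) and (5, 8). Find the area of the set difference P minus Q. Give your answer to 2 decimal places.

5.00

|P∩Q|: x∈[1,5], y∈[0,5] → 4·5 = 20.
|P| = 25.
|P ∖ Q| = |P| − |P∩Q| = 25 − 20 = 5.00.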